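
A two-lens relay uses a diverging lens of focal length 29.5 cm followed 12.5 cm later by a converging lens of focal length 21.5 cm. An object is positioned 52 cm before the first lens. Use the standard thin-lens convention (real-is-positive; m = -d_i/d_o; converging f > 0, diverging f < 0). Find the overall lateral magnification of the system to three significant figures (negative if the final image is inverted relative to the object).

First lens: d_i1 = 1/(1/(-29.5) - 1/52) = -18.822 cm.
m_1 = -(-18.822)/52 = 0.3620.
The intermediate image is virtual, 18.822 cm to the left of lens 1, so d_o2 = L - d_i1 = 12.5 - (-18.822) = 31.322 cm.
Second lens: d_i2 = 1/(1/21.5 - 1/(31.322)) = 68.562 cm.
m_2 = -(68.562)/(31.322) = -2.1889.
Overall magnification: m = m_1 m_2 = -0.7923.

-0.792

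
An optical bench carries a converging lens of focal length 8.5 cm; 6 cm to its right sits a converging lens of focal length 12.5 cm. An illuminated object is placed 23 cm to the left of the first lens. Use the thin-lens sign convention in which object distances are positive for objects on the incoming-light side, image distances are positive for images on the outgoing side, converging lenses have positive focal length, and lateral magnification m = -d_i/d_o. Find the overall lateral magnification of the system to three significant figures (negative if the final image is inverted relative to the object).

Lens 1: 1/d_i1 = 1/f_1 - 1/d_o1 = 1/8.5 - 1/23 = 0.07417 cm^-1, so d_i1 = 13.483 cm.
m_1 = -(13.483)/23 = -0.5862.
This image would form 13.483 cm past lens 1, i.e. 7.483 cm beyond lens 2, so it is a virtual object for lens 2: d_o2 = 6 - 13.483 = -7.483 cm.
Lens 2: 1/d_i2 = 1/f_2 - 1/d_o2 = 1/12.5 - 1/(-7.483) = 0.21364 cm^-1, so d_i2 = 4.681 cm.
m_2 = -(4.681)/(-7.483) = 0.6255.
Total m = m_1 x m_2 = (-0.5862)(0.6255) = -0.3667.

-0.367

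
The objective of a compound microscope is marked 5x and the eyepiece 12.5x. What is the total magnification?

62.5

The overall magnification of a compound microscope is the product of the objective and eyepiece magnifications:
M = M_obj x M_eye = 5 x 12.5 = 62.5.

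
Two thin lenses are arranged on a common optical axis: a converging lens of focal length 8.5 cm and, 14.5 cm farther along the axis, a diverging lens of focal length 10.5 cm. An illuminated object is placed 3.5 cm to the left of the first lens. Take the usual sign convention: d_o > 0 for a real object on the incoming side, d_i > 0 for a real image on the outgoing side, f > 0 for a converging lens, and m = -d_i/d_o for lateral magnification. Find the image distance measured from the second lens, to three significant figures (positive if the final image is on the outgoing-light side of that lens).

-6.94 cm

Lens 1: 1/d_i1 = 1/f_1 - 1/d_o1 = 1/8.5 - 1/3.5 = -0.16807 cm^-1, so d_i1 = -5.950 cm.
With d_i1 < 0 the first image is virtual and lies on the object side; the object distance for lens 2 is d_o2 = 14.5 - (-5.950) = 20.450 cm.
Lens 2: 1/d_i2 = 1/f_2 - 1/d_o2 = 1/(-10.5) - 1/(20.450) = -0.14414 cm^-1, so d_i2 = -6.938 cm.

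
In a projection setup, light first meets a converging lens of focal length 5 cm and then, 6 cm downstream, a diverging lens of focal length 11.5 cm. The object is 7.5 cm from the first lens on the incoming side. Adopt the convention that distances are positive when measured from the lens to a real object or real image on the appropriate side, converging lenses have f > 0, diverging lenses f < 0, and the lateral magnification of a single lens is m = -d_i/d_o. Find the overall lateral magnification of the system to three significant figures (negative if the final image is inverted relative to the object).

Applying the thin-lens equation to the first lens, 1/5 = 1/7.5 + 1/d_i1, which gives d_i1 = 15.000 cm.
Its lateral magnification is m_1 = -d_i1/d_o1 = -(15.000)/7.5 = -2.0000.
Since 15.000 cm > 6 cm, the first image lies past the second lens and serves as a virtual object: d_o2 = L - d_i1 = -9.000 cm.
Applying the thin-lens equation again with f_2 = -11.5 cm and d_o2 = -9.000 cm gives d_i2 = 41.400 cm.
m_2 = -(41.400)/(-9.000) = 4.6000.
The system's lateral magnification is m_1 m_2 = (-2.0000)(4.6000) = -9.2000.

-9.20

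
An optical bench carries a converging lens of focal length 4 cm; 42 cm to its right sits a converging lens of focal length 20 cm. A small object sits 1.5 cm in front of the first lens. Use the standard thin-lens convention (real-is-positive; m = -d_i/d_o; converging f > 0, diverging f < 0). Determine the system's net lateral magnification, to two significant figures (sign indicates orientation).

Lens 1: 1/d_i1 = 1/f_1 - 1/d_o1 = 1/4 - 1/1.5 = -0.41667 cm^-1, so d_i1 = -2.400 cm.
m_1 = -(-2.400)/1.5 = 1.6000.
The intermediate image is virtual, 2.400 cm to the left of lens 1, so d_o2 = L - d_i1 = 42 - (-2.400) = 44.400 cm.
Lens 2: 1/d_i2 = 1/f_2 - 1/d_o2 = 1/20 - 1/(44.400) = 0.02748 cm^-1, so d_i2 = 36.393 cm.
m_2 = -(36.393)/(44.400) = -0.8197.
Total m = m_1 x m_2 = (1.6000)(-0.8197) = -1.3115.

-1.3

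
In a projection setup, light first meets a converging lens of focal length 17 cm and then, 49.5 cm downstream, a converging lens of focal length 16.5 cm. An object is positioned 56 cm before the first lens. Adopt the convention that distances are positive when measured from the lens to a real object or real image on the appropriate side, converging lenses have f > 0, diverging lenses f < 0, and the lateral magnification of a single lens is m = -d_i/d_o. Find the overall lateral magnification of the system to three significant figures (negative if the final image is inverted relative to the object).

First lens: d_i1 = 1/(1/17 - 1/56) = 24.410 cm.
m_1 = -(24.410)/56 = -0.4359.
Object distance for lens 2: d_o2 = 49.5 - 24.410 = 25.090 cm.
Second lens: d_i2 = 1/(1/16.5 - 1/(25.090)) = 48.195 cm.
m_2 = -(48.195)/(25.090) = -1.9209.
Overall magnification: m = m_1 m_2 = 0.8373.

0.837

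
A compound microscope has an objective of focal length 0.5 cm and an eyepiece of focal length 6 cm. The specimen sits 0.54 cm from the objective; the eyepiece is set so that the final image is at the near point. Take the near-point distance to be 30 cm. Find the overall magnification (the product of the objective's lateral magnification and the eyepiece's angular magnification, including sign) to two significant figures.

Objective: 1/d_i = 1/f_obj - 1/d_o = 1/0.5 - 1/0.54 = 0.14815 cm^-1, so d_i = 6.750 cm.
m_obj = -d_i/d_o = -6.750/0.54 = -12.500.
Eyepiece angular magnification (image at near point): M_eye = 1 + D/f_e = 1 + 30/6 = 6.000.
Overall M = m_obj x M_eye = (-12.500)(6.000) = -75.00.

-75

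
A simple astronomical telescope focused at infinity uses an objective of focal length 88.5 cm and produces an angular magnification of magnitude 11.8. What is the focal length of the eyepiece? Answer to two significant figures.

|M| = f_obj/f_eye, so f_eye = f_obj/|M| = 88.5/11.8 = 7.500 cm.

7.5 cm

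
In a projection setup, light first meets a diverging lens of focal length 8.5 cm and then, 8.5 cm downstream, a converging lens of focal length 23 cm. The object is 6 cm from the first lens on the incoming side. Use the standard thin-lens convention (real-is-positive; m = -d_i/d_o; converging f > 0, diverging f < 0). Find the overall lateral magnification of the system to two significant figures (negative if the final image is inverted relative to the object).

Lens 1: 1/d_i1 = 1/f_1 - 1/d_o1 = 1/(-8.5) - 1/6 = -0.28431 cm^-1, so d_i1 = -3.517 cm.
m_1 = -(-3.517)/6 = 0.5862.
With d_i1 < 0 the first image is virtual and lies on the object side; the object distance for lens 2 is d_o2 = 8.5 - (-3.517) = 12.017 cm.
Lens 2: 1/d_i2 = 1/f_2 - 1/d_o2 = 1/23 - 1/(12.017) = -0.03974 cm^-1, so d_i2 = -25.166 cm.
m_2 = -(-25.166)/(12.017) = 2.0942.
The system's lateral magnification is m_1 m_2 = (0.5862)(2.0942) = 1.2276.

1.2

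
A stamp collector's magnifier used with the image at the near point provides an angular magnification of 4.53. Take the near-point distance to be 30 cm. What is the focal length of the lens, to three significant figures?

8.50 cm

For the image at the near point, M = 1 + D/f.
f = D/(M - 1) = 30/(4.53 - 1) = 8.499 cm.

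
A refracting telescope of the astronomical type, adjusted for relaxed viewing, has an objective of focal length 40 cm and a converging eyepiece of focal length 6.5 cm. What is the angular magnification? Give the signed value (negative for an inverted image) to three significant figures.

-6.15

M = -f_obj/f_eye = -40/(6.5) = -6.154.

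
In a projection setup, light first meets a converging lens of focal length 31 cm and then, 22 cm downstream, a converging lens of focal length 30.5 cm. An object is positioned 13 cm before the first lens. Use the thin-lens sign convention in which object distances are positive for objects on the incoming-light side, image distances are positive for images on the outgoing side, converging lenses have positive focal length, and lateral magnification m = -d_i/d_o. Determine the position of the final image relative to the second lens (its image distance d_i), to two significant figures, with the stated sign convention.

97 cm

Applying the thin-lens equation to the first lens, 1/31 = 1/13 + 1/d_i1, which gives d_i1 = -22.389 cm.
The intermediate image is virtual, 22.389 cm to the left of lens 1, so d_o2 = L - d_i1 = 22 - (-22.389) = 44.389 cm.
Applying the thin-lens equation again with f_2 = 30.5 cm and d_o2 = 44.389 cm gives d_i2 = 97.478 cm.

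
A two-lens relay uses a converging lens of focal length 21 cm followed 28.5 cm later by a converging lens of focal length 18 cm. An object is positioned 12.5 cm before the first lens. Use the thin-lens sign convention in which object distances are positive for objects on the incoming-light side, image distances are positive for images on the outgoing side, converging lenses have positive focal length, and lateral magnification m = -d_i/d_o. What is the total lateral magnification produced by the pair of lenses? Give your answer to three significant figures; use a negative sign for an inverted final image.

Applying the thin-lens equation to the first lens, 1/21 = 1/12.5 + 1/d_i1, which gives d_i1 = -30.882 cm.
Its lateral magnification is m_1 = -d_i1/d_o1 = -(-30.882)/12.5 = 2.4706.
The intermediate image is virtual, 30.882 cm to the left of lens 1, so d_o2 = L - d_i1 = 28.5 - (-30.882) = 59.382 cm.
Applying the thin-lens equation again with f_2 = 18 cm and d_o2 = 59.382 cm gives d_i2 = 25.829 cm.
m_2 = -(25.829)/(59.382) = -0.4350.
Total m = m_1 x m_2 = (2.4706)(-0.4350) = -1.0746.

-1.07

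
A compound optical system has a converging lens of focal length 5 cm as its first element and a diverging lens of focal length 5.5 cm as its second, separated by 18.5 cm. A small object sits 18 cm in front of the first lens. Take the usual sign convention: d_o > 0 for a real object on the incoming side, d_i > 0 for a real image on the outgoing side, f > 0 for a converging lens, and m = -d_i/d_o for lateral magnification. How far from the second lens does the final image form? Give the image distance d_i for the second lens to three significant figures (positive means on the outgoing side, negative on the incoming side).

-3.73 cm

Lens 1: 1/d_i1 = 1/f_1 - 1/d_o1 = 1/5 - 1/18 = 0.14444 cm^-1, so d_i1 = 6.923 cm.
That image sits 11.577 cm in front of the second lens, so d_o2 = 11.577 cm.
Lens 2: 1/d_i2 = 1/f_2 - 1/d_o2 = 1/(-5.5) - 1/(11.577) = -0.26820 cm^-1, so d_i2 = -3.729 cm.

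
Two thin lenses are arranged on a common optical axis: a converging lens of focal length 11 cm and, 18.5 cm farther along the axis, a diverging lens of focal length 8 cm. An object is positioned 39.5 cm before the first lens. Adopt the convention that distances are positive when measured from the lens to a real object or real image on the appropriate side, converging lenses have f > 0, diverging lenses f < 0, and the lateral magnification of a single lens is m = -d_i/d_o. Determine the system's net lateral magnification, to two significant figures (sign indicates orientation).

First lens: d_i1 = 1/(1/11 - 1/39.5) = 15.246 cm.
m_1 = -(15.246)/39.5 = -0.3860.
The intermediate image is 15.246 cm to the right of lens 1, so d_o2 = L - d_i1 = 18.5 - 15.246 = 3.254 cm.
Second lens: d_i2 = 1/(1/(-8) - 1/(3.254)) = -2.313 cm.
m_2 = -(-2.313)/(3.254) = 0.7108.
Total m = m_1 x m_2 = (-0.3860)(0.7108) = -0.2744.

-0.27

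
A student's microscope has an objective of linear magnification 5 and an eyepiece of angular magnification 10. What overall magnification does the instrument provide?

The overall magnification of a compound microscope is the product of the objective and eyepiece magnifications:
M = M_obj x M_eye = 5 x 10 = 50.

50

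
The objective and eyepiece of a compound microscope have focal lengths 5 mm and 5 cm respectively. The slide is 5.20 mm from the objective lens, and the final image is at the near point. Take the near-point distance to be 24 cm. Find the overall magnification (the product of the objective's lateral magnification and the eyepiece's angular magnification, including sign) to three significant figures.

Convert to cm: f_obj = 5 mm = 0.5 cm; d_o = 5.20 mm = 0.52 cm.
Objective: 1/d_i = 1/f_obj - 1/d_o = 1/0.5 - 1/0.52 = 0.07692 cm^-1, so d_i = 13.000 cm.
m_obj = -d_i/d_o = -13.000/0.52 = -25.000.
Eyepiece angular magnification (image at near point): M_eye = 1 + D/f_e = 1 + 24/5 = 5.800.
Overall M = m_obj x M_eye = (-25.000)(5.800) = -145.00.

-145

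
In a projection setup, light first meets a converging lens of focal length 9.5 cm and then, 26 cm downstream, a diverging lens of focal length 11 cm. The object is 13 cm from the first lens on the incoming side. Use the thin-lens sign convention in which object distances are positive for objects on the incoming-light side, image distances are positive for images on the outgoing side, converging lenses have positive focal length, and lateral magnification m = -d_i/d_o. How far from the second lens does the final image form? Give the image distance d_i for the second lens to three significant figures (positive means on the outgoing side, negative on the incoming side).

Applying the thin-lens equation to the first lens, 1/9.5 = 1/13 + 1/d_i1, which gives d_i1 = 35.286 cm.
Since 35.286 cm > 26 cm, the first image lies past the second lens and serves as a virtual object: d_o2 = L - d_i1 = -9.286 cm.
Applying the thin-lens equation again with f_2 = -11 cm and d_o2 = -9.286 cm gives d_i2 = 59.583 cm.

59.6 cm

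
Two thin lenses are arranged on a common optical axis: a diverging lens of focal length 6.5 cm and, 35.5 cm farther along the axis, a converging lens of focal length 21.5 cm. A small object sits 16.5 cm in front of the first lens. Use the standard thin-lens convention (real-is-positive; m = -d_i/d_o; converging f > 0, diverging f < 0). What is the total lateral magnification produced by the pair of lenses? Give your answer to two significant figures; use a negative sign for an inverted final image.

-0.33

Applying the thin-lens equation to the first lens, 1/(-6.5) = 1/16.5 + 1/d_i1, which gives d_i1 = -4.663 cm.
Its lateral magnification is m_1 = -d_i1/d_o1 = -(-4.663)/16.5 = 0.2826.
The intermediate image is virtual, 4.663 cm to the left of lens 1, so d_o2 = L - d_i1 = 35.5 - (-4.663) = 40.163 cm.
Applying the thin-lens equation again with f_2 = 21.5 cm and d_o2 = 40.163 cm gives d_i2 = 46.268 cm.
m_2 = -(46.268)/(40.163) = -1.1520.
Overall magnification: m = m_1 m_2 = -0.3256.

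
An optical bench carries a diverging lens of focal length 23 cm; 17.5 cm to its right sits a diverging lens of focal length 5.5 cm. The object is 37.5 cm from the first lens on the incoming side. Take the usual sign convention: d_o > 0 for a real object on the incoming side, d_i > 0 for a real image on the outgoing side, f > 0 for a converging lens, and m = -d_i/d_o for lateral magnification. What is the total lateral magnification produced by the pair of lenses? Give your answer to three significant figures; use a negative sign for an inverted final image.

Applying the thin-lens equation to the first lens, 1/(-23) = 1/37.5 + 1/d_i1, which gives d_i1 = -14.256 cm.
Its lateral magnification is m_1 = -d_i1/d_o1 = -(-14.256)/37.5 = 0.3802.
The intermediate image is virtual, 14.256 cm to the left of lens 1, so d_o2 = L - d_i1 = 17.5 - (-14.256) = 31.756 cm.
Applying the thin-lens equation again with f_2 = -5.5 cm and d_o2 = 31.756 cm gives d_i2 = -4.688 cm.
m_2 = -(-4.688)/(31.756) = 0.1476.
The system's lateral magnification is m_1 m_2 = (0.3802)(0.1476) = 0.0561.

0.0561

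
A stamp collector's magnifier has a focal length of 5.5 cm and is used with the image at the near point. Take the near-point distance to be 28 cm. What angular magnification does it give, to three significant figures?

M = 1 + D/f = 1 + 28/5.5 = 6.091.

6.09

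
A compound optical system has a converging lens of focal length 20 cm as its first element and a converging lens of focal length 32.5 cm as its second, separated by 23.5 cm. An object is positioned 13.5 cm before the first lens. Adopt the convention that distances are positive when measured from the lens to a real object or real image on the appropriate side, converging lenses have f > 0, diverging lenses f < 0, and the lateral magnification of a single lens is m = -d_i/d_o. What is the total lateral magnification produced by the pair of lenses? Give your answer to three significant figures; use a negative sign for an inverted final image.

First lens: d_i1 = 1/(1/20 - 1/13.5) = -41.538 cm.
m_1 = -(-41.538)/13.5 = 3.0769.
The intermediate image is virtual, 41.538 cm to the left of lens 1, so d_o2 = L - d_i1 = 23.5 - (-41.538) = 65.038 cm.
Second lens: d_i2 = 1/(1/32.5 - 1/(65.038)) = 64.962 cm.
m_2 = -(64.962)/(65.038) = -0.9988.
The system's lateral magnification is m_1 m_2 = (3.0769)(-0.9988) = -3.0733.

-3.07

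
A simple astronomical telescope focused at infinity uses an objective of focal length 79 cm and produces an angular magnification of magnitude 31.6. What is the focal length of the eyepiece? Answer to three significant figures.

2.50 cm

|M| = f_obj/f_eye, so f_eye = f_obj/|M| = 79/31.6 = 2.500 cm.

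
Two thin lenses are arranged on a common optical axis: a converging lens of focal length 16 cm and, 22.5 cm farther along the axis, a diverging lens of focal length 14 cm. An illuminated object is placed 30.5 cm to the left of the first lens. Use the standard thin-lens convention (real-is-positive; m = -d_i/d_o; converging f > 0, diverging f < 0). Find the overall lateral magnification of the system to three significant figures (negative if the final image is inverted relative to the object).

-5.43

Applying the thin-lens equation to the first lens, 1/16 = 1/30.5 + 1/d_i1, which gives d_i1 = 33.655 cm.
Its lateral magnification is m_1 = -d_i1/d_o1 = -(33.655)/30.5 = -1.1034.
Since 33.655 cm > 22.5 cm, the first image lies past the second lens and serves as a virtual object: d_o2 = L - d_i1 = -11.155 cm.
Applying the thin-lens equation again with f_2 = -14 cm and d_o2 = -11.155 cm gives d_i2 = 54.897 cm.
m_2 = -(54.897)/(-11.155) = 4.9212.
Total m = m_1 x m_2 = (-1.1034)(4.9212) = -5.4303.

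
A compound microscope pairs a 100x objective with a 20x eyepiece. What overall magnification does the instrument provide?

2000

The overall magnification of a compound microscope is the product of the objective and eyepiece magnifications:
M = M_obj x M_eye = 100 x 20 = 2000.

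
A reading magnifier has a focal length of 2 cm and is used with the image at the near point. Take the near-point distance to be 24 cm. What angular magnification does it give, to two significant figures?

13

M = 1 + D/f = 1 + 24/2 = 13.000.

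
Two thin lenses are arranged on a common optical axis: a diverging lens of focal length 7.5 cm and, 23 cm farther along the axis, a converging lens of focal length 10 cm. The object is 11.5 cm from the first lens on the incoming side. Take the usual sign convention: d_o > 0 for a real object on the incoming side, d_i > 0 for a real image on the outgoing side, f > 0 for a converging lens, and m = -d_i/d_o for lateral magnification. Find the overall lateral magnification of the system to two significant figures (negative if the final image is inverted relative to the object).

First lens: d_i1 = 1/(1/(-7.5) - 1/11.5) = -4.539 cm.
m_1 = -(-4.539)/11.5 = 0.3947.
The intermediate image is virtual, 4.539 cm to the left of lens 1, so d_o2 = L - d_i1 = 23 - (-4.539) = 27.539 cm.
Second lens: d_i2 = 1/(1/10 - 1/(27.539)) = 15.701 cm.
m_2 = -(15.701)/(27.539) = -0.5701.
Total m = m_1 x m_2 = (0.3947)(-0.5701) = -0.2251.

-0.23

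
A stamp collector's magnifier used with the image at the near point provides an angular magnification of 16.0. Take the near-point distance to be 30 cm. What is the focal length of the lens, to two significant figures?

2.0 cm

For the image at the near point, M = 1 + D/f.
f = D/(M - 1) = 30/(16.0 - 1) = 2.000 cm.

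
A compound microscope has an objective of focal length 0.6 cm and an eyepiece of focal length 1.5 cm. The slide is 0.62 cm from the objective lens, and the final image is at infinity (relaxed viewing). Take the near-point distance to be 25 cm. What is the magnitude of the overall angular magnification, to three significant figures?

500

Objective: 1/d_i = 1/f_obj - 1/d_o = 1/0.6 - 1/0.62 = 0.05376 cm^-1, so d_i = 18.600 cm.
m_obj = -d_i/d_o = -18.600/0.62 = -30.000.
Eyepiece angular magnification (image at infinity): M_eye = D/f_e = 25/1.5 = 16.667.
Overall M = m_obj x M_eye = (-30.000)(16.667) = -500.00.
|M| = 500.00.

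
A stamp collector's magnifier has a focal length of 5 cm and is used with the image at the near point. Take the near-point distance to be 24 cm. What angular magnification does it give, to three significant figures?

5.80

M = 1 + D/f = 1 + 24/5 = 5.800.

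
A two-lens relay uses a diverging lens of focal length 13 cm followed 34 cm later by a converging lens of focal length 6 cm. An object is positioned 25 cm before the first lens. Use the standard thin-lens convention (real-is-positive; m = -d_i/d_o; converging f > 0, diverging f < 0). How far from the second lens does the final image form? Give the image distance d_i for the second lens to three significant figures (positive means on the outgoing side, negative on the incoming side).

6.98 cm

First lens: d_i1 = 1/(1/(-13) - 1/25) = -8.553 cm.
The intermediate image is virtual, 8.553 cm to the left of lens 1, so d_o2 = L - d_i1 = 34 - (-8.553) = 42.553 cm.
Second lens: d_i2 = 1/(1/6 - 1/(42.553)) = 6.985 cm.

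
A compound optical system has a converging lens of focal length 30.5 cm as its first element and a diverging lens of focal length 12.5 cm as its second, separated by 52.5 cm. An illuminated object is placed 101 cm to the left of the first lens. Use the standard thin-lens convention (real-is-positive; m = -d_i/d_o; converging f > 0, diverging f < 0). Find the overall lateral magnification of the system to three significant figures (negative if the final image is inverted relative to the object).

-0.254

Applying the thin-lens equation to the first lens, 1/30.5 = 1/101 + 1/d_i1, which gives d_i1 = 43.695 cm.
Its lateral magnification is m_1 = -d_i1/d_o1 = -(43.695)/101 = -0.4326.
Object distance for lens 2: d_o2 = 52.5 - 43.695 = 8.805 cm.
Applying the thin-lens equation again with f_2 = -12.5 cm and d_o2 = 8.805 cm gives d_i2 = -5.166 cm.
m_2 = -(-5.166)/(8.805) = 0.5867.
Overall magnification: m = m_1 m_2 = -0.2538.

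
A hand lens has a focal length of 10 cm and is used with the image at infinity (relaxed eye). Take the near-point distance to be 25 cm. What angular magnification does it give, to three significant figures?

M = D/f = 25/10 = 2.500.

2.50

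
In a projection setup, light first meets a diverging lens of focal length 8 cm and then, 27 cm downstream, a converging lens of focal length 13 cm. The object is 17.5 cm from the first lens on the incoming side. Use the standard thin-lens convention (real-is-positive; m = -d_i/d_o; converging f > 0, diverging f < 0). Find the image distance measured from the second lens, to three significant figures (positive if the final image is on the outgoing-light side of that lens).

21.7 cm

Lens 1: 1/d_i1 = 1/f_1 - 1/d_o1 = 1/(-8) - 1/17.5 = -0.18214 cm^-1, so d_i1 = -5.490 cm.
With d_i1 < 0 the first image is virtual and lies on the object side; the object distance for lens 2 is d_o2 = 27 - (-5.490) = 32.490 cm.
Lens 2: 1/d_i2 = 1/f_2 - 1/d_o2 = 1/13 - 1/(32.490) = 0.04614 cm^-1, so d_i2 = 21.671 cm.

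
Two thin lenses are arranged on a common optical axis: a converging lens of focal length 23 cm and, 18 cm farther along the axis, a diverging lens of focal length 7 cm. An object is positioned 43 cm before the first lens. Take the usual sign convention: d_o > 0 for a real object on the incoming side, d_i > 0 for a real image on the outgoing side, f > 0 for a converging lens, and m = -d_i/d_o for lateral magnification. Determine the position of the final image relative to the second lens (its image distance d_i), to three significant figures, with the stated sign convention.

Applying the thin-lens equation to the first lens, 1/23 = 1/43 + 1/d_i1, which gives d_i1 = 49.450 cm.
Since 49.450 cm > 18 cm, the first image lies past the second lens and serves as a virtual object: d_o2 = L - d_i1 = -31.450 cm.
Applying the thin-lens equation again with f_2 = -7 cm and d_o2 = -31.450 cm gives d_i2 = -9.004 cm.

-9.00 cm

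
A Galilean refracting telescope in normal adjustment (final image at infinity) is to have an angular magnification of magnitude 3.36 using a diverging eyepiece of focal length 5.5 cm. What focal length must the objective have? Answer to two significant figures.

18 cm

|M| = f_obj/|f_eye|, so f_obj = |M| x |f_eye| = 3.36 x 5.5 = 18.480 cm.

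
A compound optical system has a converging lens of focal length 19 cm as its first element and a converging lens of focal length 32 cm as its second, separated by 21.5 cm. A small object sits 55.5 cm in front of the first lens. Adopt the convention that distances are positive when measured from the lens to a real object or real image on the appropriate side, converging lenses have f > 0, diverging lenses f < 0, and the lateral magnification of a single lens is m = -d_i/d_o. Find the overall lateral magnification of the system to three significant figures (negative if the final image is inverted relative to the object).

First lens: d_i1 = 1/(1/19 - 1/55.5) = 28.890 cm.
m_1 = -(28.890)/55.5 = -0.5205.
Since 28.890 cm > 21.5 cm, the first image lies past the second lens and serves as a virtual object: d_o2 = L - d_i1 = -7.390 cm.
Second lens: d_i2 = 1/(1/32 - 1/(-7.390)) = 6.004 cm.
m_2 = -(6.004)/(-7.390) = 0.8124.
Total m = m_1 x m_2 = (-0.5205)(0.8124) = -0.4229.

-0.423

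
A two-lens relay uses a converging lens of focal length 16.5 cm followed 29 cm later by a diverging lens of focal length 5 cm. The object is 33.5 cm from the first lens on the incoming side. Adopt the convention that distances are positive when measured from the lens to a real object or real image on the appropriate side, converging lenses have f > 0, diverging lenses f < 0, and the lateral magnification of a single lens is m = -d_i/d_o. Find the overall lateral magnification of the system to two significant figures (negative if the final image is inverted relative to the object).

-3.3

First lens: d_i1 = 1/(1/16.5 - 1/33.5) = 32.515 cm.
m_1 = -(32.515)/33.5 = -0.9706.
This image would form 32.515 cm past lens 1, i.e. 3.515 cm beyond lens 2, so it is a virtual object for lens 2: d_o2 = 29 - 32.515 = -3.515 cm.
Second lens: d_i2 = 1/(1/(-5) - 1/(-3.515)) = 11.832 cm.
m_2 = -(11.832)/(-3.515) = 3.3663.
The system's lateral magnification is m_1 m_2 = (-0.9706)(3.3663) = -3.2673.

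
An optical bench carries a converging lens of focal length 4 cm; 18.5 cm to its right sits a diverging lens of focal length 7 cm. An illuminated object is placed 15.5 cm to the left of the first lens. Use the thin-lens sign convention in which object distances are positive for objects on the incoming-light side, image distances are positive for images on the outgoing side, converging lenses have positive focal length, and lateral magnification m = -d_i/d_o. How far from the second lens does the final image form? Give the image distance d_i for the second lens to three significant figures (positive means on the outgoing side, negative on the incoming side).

Lens 1: 1/d_i1 = 1/f_1 - 1/d_o1 = 1/4 - 1/15.5 = 0.18548 cm^-1, so d_i1 = 5.391 cm.
Object distance for lens 2: d_o2 = 18.5 - 5.391 = 13.109 cm.
Lens 2: 1/d_i2 = 1/f_2 - 1/d_o2 = 1/(-7) - 1/(13.109) = -0.21914 cm^-1, so d_i2 = -4.563 cm.

-4.56 cm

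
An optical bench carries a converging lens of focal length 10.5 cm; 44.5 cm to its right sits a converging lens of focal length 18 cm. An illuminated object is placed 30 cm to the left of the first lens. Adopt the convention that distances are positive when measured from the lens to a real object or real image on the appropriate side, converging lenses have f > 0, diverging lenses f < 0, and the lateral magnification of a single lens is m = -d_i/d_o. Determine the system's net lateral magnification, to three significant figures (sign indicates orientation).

0.937

First lens: d_i1 = 1/(1/10.5 - 1/30) = 16.154 cm.
m_1 = -(16.154)/30 = -0.5385.
Object distance for lens 2: d_o2 = 44.5 - 16.154 = 28.346 cm.
Second lens: d_i2 = 1/(1/18 - 1/(28.346)) = 49.316 cm.
m_2 = -(49.316)/(28.346) = -1.7398.
Total m = m_1 x m_2 = (-0.5385)(-1.7398) = 0.9368.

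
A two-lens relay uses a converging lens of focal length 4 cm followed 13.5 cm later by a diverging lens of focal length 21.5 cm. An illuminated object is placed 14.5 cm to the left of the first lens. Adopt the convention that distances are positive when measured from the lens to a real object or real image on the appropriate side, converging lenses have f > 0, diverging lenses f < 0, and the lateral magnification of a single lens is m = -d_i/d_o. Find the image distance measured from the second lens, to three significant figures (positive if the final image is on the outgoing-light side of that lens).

First lens: d_i1 = 1/(1/4 - 1/14.5) = 5.524 cm.
The intermediate image is 5.524 cm to the right of lens 1, so d_o2 = L - d_i1 = 13.5 - 5.524 = 7.976 cm.
Second lens: d_i2 = 1/(1/(-21.5) - 1/(7.976)) = -5.818 cm.

-5.82 cm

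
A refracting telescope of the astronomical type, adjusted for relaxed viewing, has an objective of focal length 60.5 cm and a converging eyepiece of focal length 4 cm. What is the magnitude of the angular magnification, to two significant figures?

|M| = f_obj/|f_eye| = 60.5/4 = 15.125.

15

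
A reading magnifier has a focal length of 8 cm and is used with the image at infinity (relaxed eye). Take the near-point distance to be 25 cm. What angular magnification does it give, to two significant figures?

3.1

M = D/f = 25/8 = 3.125.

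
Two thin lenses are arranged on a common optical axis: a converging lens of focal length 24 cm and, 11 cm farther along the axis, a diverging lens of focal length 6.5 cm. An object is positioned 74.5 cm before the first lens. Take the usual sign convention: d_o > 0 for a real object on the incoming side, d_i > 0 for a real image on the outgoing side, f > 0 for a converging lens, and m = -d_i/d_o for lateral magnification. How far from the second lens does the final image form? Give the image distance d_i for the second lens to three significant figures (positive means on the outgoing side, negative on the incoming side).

-8.86 cm

First lens: d_i1 = 1/(1/24 - 1/74.5) = 35.406 cm.
Since 35.406 cm > 11 cm, the first image lies past the second lens and serves as a virtual object: d_o2 = L - d_i1 = -24.406 cm.
Second lens: d_i2 = 1/(1/(-6.5) - 1/(-24.406)) = -8.860 cm.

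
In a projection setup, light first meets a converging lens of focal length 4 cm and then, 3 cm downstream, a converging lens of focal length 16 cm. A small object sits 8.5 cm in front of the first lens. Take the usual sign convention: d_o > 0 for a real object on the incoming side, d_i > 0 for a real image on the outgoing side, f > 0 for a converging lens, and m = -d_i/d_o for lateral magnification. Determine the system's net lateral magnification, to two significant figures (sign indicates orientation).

-0.69

First lens: d_i1 = 1/(1/4 - 1/8.5) = 7.556 cm.
m_1 = -(7.556)/8.5 = -0.8889.
This image would form 7.556 cm past lens 1, i.e. 4.556 cm beyond lens 2, so it is a virtual object for lens 2: d_o2 = 3 - 7.556 = -4.556 cm.
Second lens: d_i2 = 1/(1/16 - 1/(-4.556)) = 3.546 cm.
m_2 = -(3.546)/(-4.556) = 0.7784.
The system's lateral magnification is m_1 m_2 = (-0.8889)(0.7784) = -0.6919.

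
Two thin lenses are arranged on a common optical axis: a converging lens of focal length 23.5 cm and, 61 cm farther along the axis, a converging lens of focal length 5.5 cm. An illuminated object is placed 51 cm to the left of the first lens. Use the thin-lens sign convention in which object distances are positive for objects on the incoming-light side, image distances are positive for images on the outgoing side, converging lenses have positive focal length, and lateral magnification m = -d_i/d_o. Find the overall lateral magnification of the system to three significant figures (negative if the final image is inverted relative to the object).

0.394

Applying the thin-lens equation to the first lens, 1/23.5 = 1/51 + 1/d_i1, which gives d_i1 = 43.582 cm.
Its lateral magnification is m_1 = -d_i1/d_o1 = -(43.582)/51 = -0.8545.
The intermediate image is 43.582 cm to the right of lens 1, so d_o2 = L - d_i1 = 61 - 43.582 = 17.418 cm.
Applying the thin-lens equation again with f_2 = 5.5 cm and d_o2 = 17.418 cm gives d_i2 = 8.038 cm.
m_2 = -(8.038)/(17.418) = -0.4615.
Overall magnification: m = m_1 m_2 = 0.3944.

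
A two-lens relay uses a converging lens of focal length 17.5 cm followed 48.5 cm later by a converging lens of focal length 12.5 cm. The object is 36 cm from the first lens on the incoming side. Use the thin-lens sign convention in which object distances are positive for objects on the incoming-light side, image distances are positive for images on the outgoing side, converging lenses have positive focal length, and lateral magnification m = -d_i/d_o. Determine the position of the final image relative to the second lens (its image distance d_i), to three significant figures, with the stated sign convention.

92.8 cm

Applying the thin-lens equation to the first lens, 1/17.5 = 1/36 + 1/d_i1, which gives d_i1 = 34.054 cm.
Object distance for lens 2: d_o2 = 48.5 - 34.054 = 14.446 cm.
Applying the thin-lens equation again with f_2 = 12.5 cm and d_o2 = 14.446 cm gives d_i2 = 92.795 cm.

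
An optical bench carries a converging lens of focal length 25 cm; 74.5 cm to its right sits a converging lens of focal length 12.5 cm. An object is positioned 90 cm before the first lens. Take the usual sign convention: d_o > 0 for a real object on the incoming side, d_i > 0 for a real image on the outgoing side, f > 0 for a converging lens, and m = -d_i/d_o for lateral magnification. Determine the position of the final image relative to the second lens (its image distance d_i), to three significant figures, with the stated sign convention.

18.2 cm

First lens: d_i1 = 1/(1/25 - 1/90) = 34.615 cm.
The intermediate image is 34.615 cm to the right of lens 1, so d_o2 = L - d_i1 = 74.5 - 34.615 = 39.885 cm.
Second lens: d_i2 = 1/(1/12.5 - 1/(39.885)) = 18.206 cm.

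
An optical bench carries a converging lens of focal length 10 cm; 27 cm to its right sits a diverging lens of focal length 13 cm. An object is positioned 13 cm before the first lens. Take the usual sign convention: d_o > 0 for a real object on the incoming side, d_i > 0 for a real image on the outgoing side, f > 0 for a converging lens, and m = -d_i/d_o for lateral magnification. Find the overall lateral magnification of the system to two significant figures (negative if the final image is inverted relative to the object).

13

Lens 1: 1/d_i1 = 1/f_1 - 1/d_o1 = 1/10 - 1/13 = 0.02308 cm^-1, so d_i1 = 43.333 cm.
m_1 = -(43.333)/13 = -3.3333.
Since 43.333 cm > 27 cm, the first image lies past the second lens and serves as a virtual object: d_o2 = L - d_i1 = -16.333 cm.
Lens 2: 1/d_i2 = 1/f_2 - 1/d_o2 = 1/(-13) - 1/(-16.333) = -0.01570 cm^-1, so d_i2 = -63.700 cm.
m_2 = -(-63.700)/(-16.333) = -3.9000.
The system's lateral magnification is m_1 m_2 = (-3.3333)(-3.9000) = 13.0000.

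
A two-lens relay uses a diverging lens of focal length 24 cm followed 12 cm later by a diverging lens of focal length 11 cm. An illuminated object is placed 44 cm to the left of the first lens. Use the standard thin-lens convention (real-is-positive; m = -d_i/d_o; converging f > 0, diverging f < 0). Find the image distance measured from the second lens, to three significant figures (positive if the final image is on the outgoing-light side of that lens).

Applying the thin-lens equation to the first lens, 1/(-24) = 1/44 + 1/d_i1, which gives d_i1 = -15.529 cm.
The intermediate image is virtual, 15.529 cm to the left of lens 1, so d_o2 = L - d_i1 = 12 - (-15.529) = 27.529 cm.
Applying the thin-lens equation again with f_2 = -11 cm and d_o2 = 27.529 cm gives d_i2 = -7.860 cm.

-7.86 cm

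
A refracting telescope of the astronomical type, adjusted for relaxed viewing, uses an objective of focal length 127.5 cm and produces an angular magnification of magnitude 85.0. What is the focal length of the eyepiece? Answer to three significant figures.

1.50 cm

|M| = f_obj/f_eye, so f_eye = f_obj/|M| = 127.5/85.0 = 1.500 cm.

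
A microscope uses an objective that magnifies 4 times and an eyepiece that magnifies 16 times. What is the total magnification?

The overall magnification of a compound microscope is the product of the objective and eyepiece magnifications:
M = M_obj x M_eye = 4 x 16 = 64.

64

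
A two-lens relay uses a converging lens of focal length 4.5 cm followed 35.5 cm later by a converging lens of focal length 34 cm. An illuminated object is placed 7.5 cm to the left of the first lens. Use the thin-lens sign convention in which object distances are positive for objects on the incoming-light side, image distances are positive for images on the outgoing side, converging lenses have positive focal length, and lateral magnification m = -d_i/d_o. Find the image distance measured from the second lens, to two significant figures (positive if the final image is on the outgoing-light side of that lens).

-85 cm

First lens: d_i1 = 1/(1/4.5 - 1/7.5) = 11.250 cm.
Object distance for lens 2: d_o2 = 35.5 - 11.250 = 24.250 cm.
Second lens: d_i2 = 1/(1/34 - 1/(24.250)) = -84.564 cm.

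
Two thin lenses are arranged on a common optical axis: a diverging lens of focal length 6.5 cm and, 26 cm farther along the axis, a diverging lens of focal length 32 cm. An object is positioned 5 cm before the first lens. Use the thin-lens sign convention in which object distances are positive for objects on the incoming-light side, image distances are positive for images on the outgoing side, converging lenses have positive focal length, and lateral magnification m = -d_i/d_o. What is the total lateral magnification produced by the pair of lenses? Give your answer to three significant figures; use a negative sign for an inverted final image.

0.297

First lens: d_i1 = 1/(1/(-6.5) - 1/5) = -2.826 cm.
m_1 = -(-2.826)/5 = 0.5652.
With d_i1 < 0 the first image is virtual and lies on the object side; the object distance for lens 2 is d_o2 = 26 - (-2.826) = 28.826 cm.
Second lens: d_i2 = 1/(1/(-32) - 1/(28.826)) = -15.165 cm.
m_2 = -(-15.165)/(28.826) = 0.5261.
Overall magnification: m = m_1 m_2 = 0.2974.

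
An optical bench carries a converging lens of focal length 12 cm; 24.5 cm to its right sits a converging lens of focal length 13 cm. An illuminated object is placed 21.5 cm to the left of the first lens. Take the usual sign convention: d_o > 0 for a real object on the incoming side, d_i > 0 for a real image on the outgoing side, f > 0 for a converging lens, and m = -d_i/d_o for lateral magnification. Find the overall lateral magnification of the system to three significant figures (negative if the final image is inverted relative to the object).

First lens: d_i1 = 1/(1/12 - 1/21.5) = 27.158 cm.
m_1 = -(27.158)/21.5 = -1.2632.
This image would form 27.158 cm past lens 1, i.e. 2.658 cm beyond lens 2, so it is a virtual object for lens 2: d_o2 = 24.5 - 27.158 = -2.658 cm.
Second lens: d_i2 = 1/(1/13 - 1/(-2.658)) = 2.207 cm.
m_2 = -(2.207)/(-2.658) = 0.8303.
The system's lateral magnification is m_1 m_2 = (-1.2632)(0.8303) = -1.0487.

-1.05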